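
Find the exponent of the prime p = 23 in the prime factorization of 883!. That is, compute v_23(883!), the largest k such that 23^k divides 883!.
v_23(883!) = 39

Legendre's formula: v_p(n!) = Σ_{k ≥ 1} ⌊n / p^k⌋. For p = 23, n = 883, the terms are:
  ⌊883/23^1⌋ = ⌊883/23⌋ = 38
  ⌊883/23^2⌋ = ⌊883/529⌋ = 1
(the next term ⌊883/23^3⌋ = 0, terminating the sum). Summing: v_23(883!) = 38 + 1 = 39.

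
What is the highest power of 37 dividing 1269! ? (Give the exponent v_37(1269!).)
v_37(1269!) = 34

Legendre's formula: v_p(n!) = Σ_{k ≥ 1} ⌊n / p^k⌋. For p = 37, n = 1269, the terms are:
  ⌊1269/37^1⌋ = ⌊1269/37⌋ = 34
(the next term ⌊1269/37^2⌋ = 0, terminating the sum). Summing: v_37(1269!) = 34 = 34.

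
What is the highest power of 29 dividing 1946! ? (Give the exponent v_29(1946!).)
v_29(1946!) = 69

Legendre's formula: v_p(n!) = Σ_{k ≥ 1} ⌊n / p^k⌋. For p = 29, n = 1946, the terms are:
  ⌊1946/29^1⌋ = ⌊1946/29⌋ = 67
  ⌊1946/29^2⌋ = ⌊1946/841⌋ = 2
(the next term ⌊1946/29^3⌋ = 0, terminating the sum). Summing: v_29(1946!) = 67 + 2 = 69.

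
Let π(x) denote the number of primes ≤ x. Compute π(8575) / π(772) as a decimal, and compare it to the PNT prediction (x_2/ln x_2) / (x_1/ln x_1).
π(8575)/π(772) = 1068/136 ≈ 7.8529;  PNT prediction ≈ 8.1547.

π(772) = 136 and π(8575) = 1068, so π(8575)/π(772) ≈ 7.8529. The PNT-predicted ratio is (8575/ln(8575)) / (772/ln(772)) ≈ 8.1547. The two agree to within a few percent, as expected.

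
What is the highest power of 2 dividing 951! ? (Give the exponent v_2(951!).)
v_2(951!) = 943

Legendre's formula: v_p(n!) = Σ_{k ≥ 1} ⌊n / p^k⌋. For p = 2, n = 951, the terms are:
  ⌊951/2^1⌋ = ⌊951/2⌋ = 475
  ⌊951/2^2⌋ = ⌊951/4⌋ = 237
  ⌊951/2^3⌋ = ⌊951/8⌋ = 118
  ⌊951/2^4⌋ = ⌊951/16⌋ = 59
  ⌊951/2^5⌋ = ⌊951/32⌋ = 29
  ⌊951/2^6⌋ = ⌊951/64⌋ = 14
  ⌊951/2^7⌋ = ⌊951/128⌋ = 7
  ⌊951/2^8⌋ = ⌊951/256⌋ = 3
  ⌊951/2^9⌋ = ⌊951/512⌋ = 1
(the next term ⌊951/2^10⌋ = 0, terminating the sum). Summing: v_2(951!) = 475 + 237 + 118 + 59 + 29 + 14 + 7 + 3 + 1 = 943.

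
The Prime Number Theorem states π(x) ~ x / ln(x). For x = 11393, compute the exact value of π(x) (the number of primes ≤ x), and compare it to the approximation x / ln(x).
π(11393) = 1375;  x/ln(x) ≈ 1219.71;  relative error ≈ 11.29%.

Directly count primes up to 11393: π(11393) = 1375. The PNT approximation gives 11393/ln(11393) ≈ 11393/9.34075 ≈ 1219.71. Relative error (π(x) − x/ln(x)) / π(x) ≈ 11.29%; the approximation is known to undercount slightly (Li(x) is a better estimate).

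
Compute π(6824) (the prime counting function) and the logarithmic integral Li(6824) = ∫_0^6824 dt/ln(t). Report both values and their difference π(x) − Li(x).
π(6824) = 877;  Li(6824) ≈ 894.42;  π(x) − Li(x) ≈ -17.42.

Direct count of primes ≤ 6824 gives π(6824) = 877. Numerical evaluation of the logarithmic integral gives Li(6824) ≈ 894.42. The difference π(x) − Li(x) ≈ -17.42 is typically negative for small/moderate x (Li(x) overestimates), though Littlewood's theorem shows this sign changes infinitely often.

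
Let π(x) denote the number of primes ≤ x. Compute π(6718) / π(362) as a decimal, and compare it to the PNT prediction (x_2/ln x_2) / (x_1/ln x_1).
π(6718)/π(362) = 866/72 ≈ 12.0278;  PNT prediction ≈ 12.4070.

π(362) = 72 and π(6718) = 866, so π(6718)/π(362) ≈ 12.0278. The PNT-predicted ratio is (6718/ln(6718)) / (362/ln(362)) ≈ 12.4070. The two agree to within a few percent, as expected.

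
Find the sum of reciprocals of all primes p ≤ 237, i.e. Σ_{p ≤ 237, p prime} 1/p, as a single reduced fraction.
Σ 1/p = 8762990377702925264993654890050782886250854676753323401606562622367345144099360398279019780479/4445236185272185438169240794291312557432222642727183809026451438704160103479600800432029464270

π(237) = 51, so the primes ≤ 237 are [2, 3, 5, 7, 11, 13, 17, 19, 23, 29, 31, 37, 41, 43, 47, 53, 59, 61, 67, 71, 73, 79, 83, 89, 97, 101, 103, 107, 109, 113, 127, 131, 137, 139, 149, 151, 157, 163, 167, 173, 179, 181, 191, 193, 197, 199, 211, 223, 227, 229, 233]. Summing 1/p over these primes: 8762990377702925264993654890050782886250854676753323401606562622367345144099360398279019780479/4445236185272185438169240794291312557432222642727183809026451438704160103479600800432029464270 ≈ 1.9713. Mertens estimate ln ln(237) + 0.2615 ≈ 1.9604.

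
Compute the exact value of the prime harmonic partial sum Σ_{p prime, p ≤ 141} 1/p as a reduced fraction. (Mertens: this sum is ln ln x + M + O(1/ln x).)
Σ 1/p = 18825509850919239131453102166593625244431364344421618363/10014646650599190067509233131649940057366334653200433090

π(141) = 34, so the primes ≤ 141 are [2, 3, 5, 7, 11, 13, 17, 19, 23, 29, 31, 37, 41, 43, 47, 53, 59, 61, 67, 71, 73, 79, 83, 89, 97, 101, 103, 107, 109, 113, 127, 131, 137, 139]. Summing 1/p over these primes: 18825509850919239131453102166593625244431364344421618363/10014646650599190067509233131649940057366334653200433090 ≈ 1.8798. Mertens estimate ln ln(141) + 0.2615 ≈ 1.8606.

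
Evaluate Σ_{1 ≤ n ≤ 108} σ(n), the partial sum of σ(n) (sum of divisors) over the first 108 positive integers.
Σ_{n ≤ 108} σ(n) = 9673

Compute σ(n) for each 1 ≤ n ≤ 108: σ(1) = 1, σ(2) = 3, σ(3) = 4, σ(4) = 7, σ(5) = 6, σ(6) = 12, σ(7) = 8, σ(8) = 15, σ(9) = 13, σ(10) = 18, σ(11) = 12, σ(12) = 28, σ(13) = 14, σ(14) = 24, σ(15) = 24, σ(16) = 31, σ(17) = 18, σ(18) = 39, σ(19) = 20, σ(20) = 42, σ(21) = 32, σ(22) = 36, σ(23) = 24, σ(24) = 60, σ(25) = 31, σ(26) = 42, σ(27) = 40, σ(28) = 56, σ(29) = 30, σ(30) = 72, σ(31) = 32, σ(32) = 63, σ(33) = 48, σ(34) = 54, σ(35) = 48, σ(36) = 91, σ(37) = 38, σ(38) = 60, σ(39) = 56, σ(40) = 90, σ(41) = 42, σ(42) = 96, σ(43) = 44, σ(44) = 84, σ(45) = 78, σ(46) = 72, σ(47) = 48, σ(48) = 124, σ(49) = 57, σ(50) = 93, σ(51) = 72, σ(52) = 98, σ(53) = 54, σ(54) = 120, σ(55) = 72, σ(56) = 120, σ(57) = 80, σ(58) = 90, σ(59) = 60, σ(60) = 168, σ(61) = 62, σ(62) = 96, σ(63) = 104, σ(64) = 127, σ(65) = 84, σ(66) = 144, σ(67) = 68, σ(68) = 126, σ(69) = 96, σ(70) = 144, σ(71) = 72, σ(72) = 195, σ(73) = 74, σ(74) = 114, σ(75) = 124, σ(76) = 140, σ(77) = 96, σ(78) = 168, σ(79) = 80, σ(80) = 186, σ(81) = 121, σ(82) = 126, σ(83) = 84, σ(84) = 224, σ(85) = 108, σ(86) = 132, σ(87) = 120, σ(88) = 180, σ(89) = 90, σ(90) = 234, σ(91) = 112, σ(92) = 168, σ(93) = 128, σ(94) = 144, σ(95) = 120, σ(96) = 252, σ(97) = 98, σ(98) = 171, σ(99) = 156, σ(100) = 217, σ(101) = 102, σ(102) = 216, σ(103) = 104, σ(104) = 210, σ(105) = 192, σ(106) = 162, σ(107) = 108, σ(108) = 280. Summing all 108 values: 9673. (Average order: Σ_{n ≤ x} σ(n) ~ (π²/12) x². For x = 108, (π²/12)·108² ≈ 9593.26.)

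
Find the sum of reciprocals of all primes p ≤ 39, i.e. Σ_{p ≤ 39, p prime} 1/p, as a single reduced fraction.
Σ 1/p = 11819186711467/7420738134810

π(39) = 12, so the primes ≤ 39 are [2, 3, 5, 7, 11, 13, 17, 19, 23, 29, 31, 37]. Summing 1/p over these primes: 11819186711467/7420738134810 ≈ 1.5927. Mertens estimate ln ln(39) + 0.2615 ≈ 1.5599.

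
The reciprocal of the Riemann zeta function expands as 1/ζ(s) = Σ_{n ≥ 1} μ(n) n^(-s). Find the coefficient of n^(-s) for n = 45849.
μ(45849) = 1

Factor n = 45849 = 3 · 17 · 29 · 31. μ(n) = 0 if any exponent ≥ 2 (not squarefree); otherwise μ(n) = (−1)^{ω(n)} where ω(n) is the number of distinct prime factors. Applying: μ(45849) = 1.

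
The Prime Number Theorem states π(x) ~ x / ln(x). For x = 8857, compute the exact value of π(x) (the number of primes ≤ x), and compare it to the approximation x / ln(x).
π(8857) = 1103;  x/ln(x) ≈ 974.48;  relative error ≈ 11.65%.

Directly count primes up to 8857: π(8857) = 1103. The PNT approximation gives 8857/ln(8857) ≈ 8857/9.08896 ≈ 974.48. Relative error (π(x) − x/ln(x)) / π(x) ≈ 11.65%; the approximation is known to undercount slightly (Li(x) is a better estimate).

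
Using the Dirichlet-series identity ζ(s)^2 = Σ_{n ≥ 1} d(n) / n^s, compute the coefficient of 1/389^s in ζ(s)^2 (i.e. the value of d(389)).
d(389) = 2

ζ(s)^2 = (Σ 1/m^s)(Σ 1/k^s). The coefficient of 1/n^s in the product is the number of ordered pairs (m, k) with mk = n, which equals d(n). For n = 389, divisors are [1, 389], so d(389) = 2.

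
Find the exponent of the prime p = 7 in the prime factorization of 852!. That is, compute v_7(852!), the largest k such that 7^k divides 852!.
v_7(852!) = 140

Legendre's formula: v_p(n!) = Σ_{k ≥ 1} ⌊n / p^k⌋. For p = 7, n = 852, the terms are:
  ⌊852/7^1⌋ = ⌊852/7⌋ = 121
  ⌊852/7^2⌋ = ⌊852/49⌋ = 17
  ⌊852/7^3⌋ = ⌊852/343⌋ = 2
(the next term ⌊852/7^4⌋ = 0, terminating the sum). Summing: v_7(852!) = 121 + 17 + 2 = 140.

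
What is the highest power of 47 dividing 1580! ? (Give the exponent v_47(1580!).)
v_47(1580!) = 33

Legendre's formula: v_p(n!) = Σ_{k ≥ 1} ⌊n / p^k⌋. For p = 47, n = 1580, the terms are:
  ⌊1580/47^1⌋ = ⌊1580/47⌋ = 33
(the next term ⌊1580/47^2⌋ = 0, terminating the sum). Summing: v_47(1580!) = 33 = 33.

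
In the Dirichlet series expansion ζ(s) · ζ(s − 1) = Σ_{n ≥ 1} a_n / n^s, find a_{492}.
σ(492) = 1176

In the product (Σ m^0/m^s)(Σ k / k^s) = Σ (Σ_{d | n} d) / n^s, the coefficient of 1/n^s is σ(n) = Σ_{d | n} d. For n = 492, divisors are [1, 2, 3, 4, 6, 12, 41, 82, 123, 164, 246, 492]; summing: σ(492) = 1176.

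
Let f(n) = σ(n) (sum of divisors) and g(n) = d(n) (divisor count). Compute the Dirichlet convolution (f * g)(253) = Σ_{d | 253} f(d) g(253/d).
(σ * d)(253) = 364

Divisors of 253: [1, 11, 23, 253]. For each d | 253:
  d = 1: σ(1) · d(253/1) = 1 · 4 = 4
  d = 11: σ(11) · d(253/11) = 12 · 2 = 24
  d = 23: σ(23) · d(253/23) = 24 · 2 = 48
  d = 253: σ(253) · d(253/253) = 288 · 1 = 288
Summing: (σ * d)(253) = 4 + 24 + 48 + 288 = 364.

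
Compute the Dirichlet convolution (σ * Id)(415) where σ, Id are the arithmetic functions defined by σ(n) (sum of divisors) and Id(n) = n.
(σ * Id)(415) = 1837

Divisors of 415: [1, 5, 83, 415]. For each d | 415:
  d = 1: σ(1) · Id(415/1) = 1 · 415 = 415
  d = 5: σ(5) · Id(415/5) = 6 · 83 = 498
  d = 83: σ(83) · Id(415/83) = 84 · 5 = 420
  d = 415: σ(415) · Id(415/415) = 504 · 1 = 504
Summing: (σ * Id)(415) = 415 + 498 + 420 + 504 = 1837.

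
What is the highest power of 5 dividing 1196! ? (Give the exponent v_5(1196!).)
v_5(1196!) = 296

Legendre's formula: v_p(n!) = Σ_{k ≥ 1} ⌊n / p^k⌋. For p = 5, n = 1196, the terms are:
  ⌊1196/5^1⌋ = ⌊1196/5⌋ = 239
  ⌊1196/5^2⌋ = ⌊1196/25⌋ = 47
  ⌊1196/5^3⌋ = ⌊1196/125⌋ = 9
  ⌊1196/5^4⌋ = ⌊1196/625⌋ = 1
(the next term ⌊1196/5^5⌋ = 0, terminating the sum). Summing: v_5(1196!) = 239 + 47 + 9 + 1 = 296.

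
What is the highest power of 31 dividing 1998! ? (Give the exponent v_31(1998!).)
v_31(1998!) = 66

Legendre's formula: v_p(n!) = Σ_{k ≥ 1} ⌊n / p^k⌋. For p = 31, n = 1998, the terms are:
  ⌊1998/31^1⌋ = ⌊1998/31⌋ = 64
  ⌊1998/31^2⌋ = ⌊1998/961⌋ = 2
(the next term ⌊1998/31^3⌋ = 0, terminating the sum). Summing: v_31(1998!) = 64 + 2 = 66.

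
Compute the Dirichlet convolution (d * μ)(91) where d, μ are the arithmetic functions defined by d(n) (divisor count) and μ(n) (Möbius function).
(d * μ)(91) = 1

Divisors of 91: [1, 7, 13, 91]. For each d | 91:
  d = 1: d(1) · μ(91/1) = 1 · 1 = 1
  d = 7: d(7) · μ(91/7) = 2 · -1 = -2
  d = 13: d(13) · μ(91/13) = 2 · -1 = -2
  d = 91: d(91) · μ(91/91) = 4 · 1 = 4
Summing: (d * μ)(91) = 1 + -2 + -2 + 4 = 1.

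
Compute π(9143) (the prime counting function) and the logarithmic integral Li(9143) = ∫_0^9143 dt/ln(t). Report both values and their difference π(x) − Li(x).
π(9143) = 1133;  Li(9143) ≈ 1152.64;  π(x) − Li(x) ≈ -19.64.

Direct count of primes ≤ 9143 gives π(9143) = 1133. Numerical evaluation of the logarithmic integral gives Li(9143) ≈ 1152.64. The difference π(x) − Li(x) ≈ -19.64 is typically negative for small/moderate x (Li(x) overestimates), though Littlewood's theorem shows this sign changes infinitely often.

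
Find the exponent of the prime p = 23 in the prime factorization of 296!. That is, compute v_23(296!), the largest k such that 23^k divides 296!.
v_23(296!) = 12

Legendre's formula: v_p(n!) = Σ_{k ≥ 1} ⌊n / p^k⌋. For p = 23, n = 296, the terms are:
  ⌊296/23^1⌋ = ⌊296/23⌋ = 12
(the next term ⌊296/23^2⌋ = 0, terminating the sum). Summing: v_23(296!) = 12 = 12.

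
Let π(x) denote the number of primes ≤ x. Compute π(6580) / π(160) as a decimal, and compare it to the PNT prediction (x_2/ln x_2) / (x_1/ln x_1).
π(6580)/π(160) = 851/37 ≈ 23.0000;  PNT prediction ≈ 23.7399.

π(160) = 37 and π(6580) = 851, so π(6580)/π(160) ≈ 23.0000. The PNT-predicted ratio is (6580/ln(6580)) / (160/ln(160)) ≈ 23.7399. The two agree to within a few percent, as expected.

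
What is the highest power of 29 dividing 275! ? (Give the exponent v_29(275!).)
v_29(275!) = 9

Legendre's formula: v_p(n!) = Σ_{k ≥ 1} ⌊n / p^k⌋. For p = 29, n = 275, the terms are:
  ⌊275/29^1⌋ = ⌊275/29⌋ = 9
(the next term ⌊275/29^2⌋ = 0, terminating the sum). Summing: v_29(275!) = 9 = 9.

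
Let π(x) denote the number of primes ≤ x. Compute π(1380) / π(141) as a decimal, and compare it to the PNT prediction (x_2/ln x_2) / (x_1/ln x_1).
π(1380)/π(141) = 220/34 ≈ 6.4706;  PNT prediction ≈ 6.6993.

π(141) = 34 and π(1380) = 220, so π(1380)/π(141) ≈ 6.4706. The PNT-predicted ratio is (1380/ln(1380)) / (141/ln(141)) ≈ 6.6993. The two agree to within a few percent, as expected.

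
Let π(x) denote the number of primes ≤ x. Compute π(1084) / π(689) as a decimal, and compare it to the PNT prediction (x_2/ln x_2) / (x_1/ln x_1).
π(1084)/π(689) = 180/124 ≈ 1.4516;  PNT prediction ≈ 1.4713.

π(689) = 124 and π(1084) = 180, so π(1084)/π(689) ≈ 1.4516. The PNT-predicted ratio is (1084/ln(1084)) / (689/ln(689)) ≈ 1.4713. The two agree to within a few percent, as expected.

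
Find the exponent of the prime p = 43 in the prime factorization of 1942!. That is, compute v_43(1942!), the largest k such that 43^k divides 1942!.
v_43(1942!) = 46

Legendre's formula: v_p(n!) = Σ_{k ≥ 1} ⌊n / p^k⌋. For p = 43, n = 1942, the terms are:
  ⌊1942/43^1⌋ = ⌊1942/43⌋ = 45
  ⌊1942/43^2⌋ = ⌊1942/1849⌋ = 1
(the next term ⌊1942/43^3⌋ = 0, terminating the sum). Summing: v_43(1942!) = 45 + 1 = 46.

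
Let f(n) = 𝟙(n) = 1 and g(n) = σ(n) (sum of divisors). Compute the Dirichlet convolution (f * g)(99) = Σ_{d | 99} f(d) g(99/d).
(𝟙 * σ)(99) = 234

Divisors of 99: [1, 3, 9, 11, 33, 99]. For each d | 99:
  d = 1: 𝟙(1) · σ(99/1) = 1 · 156 = 156
  d = 3: 𝟙(3) · σ(99/3) = 1 · 48 = 48
  d = 9: 𝟙(9) · σ(99/9) = 1 · 12 = 12
  d = 11: 𝟙(11) · σ(99/11) = 1 · 13 = 13
  d = 33: 𝟙(33) · σ(99/33) = 1 · 4 = 4
  d = 99: 𝟙(99) · σ(99/99) = 1 · 1 = 1
Summing: (𝟙 * σ)(99) = 156 + 48 + 12 + 13 + 4 + 1 = 234.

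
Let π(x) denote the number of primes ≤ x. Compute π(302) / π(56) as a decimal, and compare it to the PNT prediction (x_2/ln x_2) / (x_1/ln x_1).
π(302)/π(56) = 62/16 ≈ 3.8750;  PNT prediction ≈ 3.8015.

π(56) = 16 and π(302) = 62, so π(302)/π(56) ≈ 3.8750. The PNT-predicted ratio is (302/ln(302)) / (56/ln(56)) ≈ 3.8015. The two agree to within a few percent, as expected.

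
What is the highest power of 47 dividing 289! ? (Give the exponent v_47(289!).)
v_47(289!) = 6

Legendre's formula: v_p(n!) = Σ_{k ≥ 1} ⌊n / p^k⌋. For p = 47, n = 289, the terms are:
  ⌊289/47^1⌋ = ⌊289/47⌋ = 6
(the next term ⌊289/47^2⌋ = 0, terminating the sum). Summing: v_47(289!) = 6 = 6.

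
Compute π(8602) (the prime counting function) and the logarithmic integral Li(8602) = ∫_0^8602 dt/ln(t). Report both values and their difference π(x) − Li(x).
π(8602) = 1071;  Li(8602) ≈ 1093.13;  π(x) − Li(x) ≈ -22.13.

Direct count of primes ≤ 8602 gives π(8602) = 1071. Numerical evaluation of the logarithmic integral gives Li(8602) ≈ 1093.13. The difference π(x) − Li(x) ≈ -22.13 is typically negative for small/moderate x (Li(x) overestimates), though Littlewood's theorem shows this sign changes infinitely often.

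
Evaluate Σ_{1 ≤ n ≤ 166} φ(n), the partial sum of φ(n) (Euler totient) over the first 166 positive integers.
Σ_{n ≤ 166} φ(n) = 8396

Compute φ(n) for each 1 ≤ n ≤ 166: φ(1) = 1, φ(2) = 1, φ(3) = 2, φ(4) = 2, φ(5) = 4, φ(6) = 2, φ(7) = 6, φ(8) = 4, φ(9) = 6, φ(10) = 4, φ(11) = 10, φ(12) = 4, φ(13) = 12, φ(14) = 6, φ(15) = 8, φ(16) = 8, φ(17) = 16, φ(18) = 6, φ(19) = 18, φ(20) = 8, φ(21) = 12, φ(22) = 10, φ(23) = 22, φ(24) = 8, φ(25) = 20, φ(26) = 12, φ(27) = 18, φ(28) = 12, φ(29) = 28, φ(30) = 8, φ(31) = 30, φ(32) = 16, φ(33) = 20, φ(34) = 16, φ(35) = 24, φ(36) = 12, φ(37) = 36, φ(38) = 18, φ(39) = 24, φ(40) = 16, φ(41) = 40, φ(42) = 12, φ(43) = 42, φ(44) = 20, φ(45) = 24, φ(46) = 22, φ(47) = 46, φ(48) = 16, φ(49) = 42, φ(50) = 20, φ(51) = 32, φ(52) = 24, φ(53) = 52, φ(54) = 18, φ(55) = 40, φ(56) = 24, φ(57) = 36, φ(58) = 28, φ(59) = 58, φ(60) = 16, φ(61) = 60, φ(62) = 30, φ(63) = 36, φ(64) = 32, φ(65) = 48, φ(66) = 20, φ(67) = 66, φ(68) = 32, φ(69) = 44, φ(70) = 24, φ(71) = 70, φ(72) = 24, φ(73) = 72, φ(74) = 36, φ(75) = 40, φ(76) = 36, φ(77) = 60, φ(78) = 24, φ(79) = 78, φ(80) = 32, φ(81) = 54, φ(82) = 40, φ(83) = 82, φ(84) = 24, φ(85) = 64, φ(86) = 42, φ(87) = 56, φ(88) = 40, φ(89) = 88, φ(90) = 24, φ(91) = 72, φ(92) = 44, φ(93) = 60, φ(94) = 46, φ(95) = 72, φ(96) = 32, φ(97) = 96, φ(98) = 42, φ(99) = 60, φ(100) = 40, φ(101) = 100, φ(102) = 32, φ(103) = 102, φ(104) = 48, φ(105) = 48, φ(106) = 52, φ(107) = 106, φ(108) = 36, φ(109) = 108, φ(110) = 40, φ(111) = 72, φ(112) = 48, φ(113) = 112, φ(114) = 36, φ(115) = 88, φ(116) = 56, φ(117) = 72, φ(118) = 58, φ(119) = 96, φ(120) = 32, φ(121) = 110, φ(122) = 60, φ(123) = 80, φ(124) = 60, φ(125) = 100, φ(126) = 36, φ(127) = 126, φ(128) = 64, φ(129) = 84, φ(130) = 48, φ(131) = 130, φ(132) = 40, φ(133) = 108, φ(134) = 66, φ(135) = 72, φ(136) = 64, φ(137) = 136, φ(138) = 44, φ(139) = 138, φ(140) = 48, φ(141) = 92, φ(142) = 70, φ(143) = 120, φ(144) = 48, φ(145) = 112, φ(146) = 72, φ(147) = 84, φ(148) = 72, φ(149) = 148, φ(150) = 40, φ(151) = 150, φ(152) = 72, φ(153) = 96, φ(154) = 60, φ(155) = 120, φ(156) = 48, φ(157) = 156, φ(158) = 78, φ(159) = 104, φ(160) = 64, φ(161) = 132, φ(162) = 54, φ(163) = 162, φ(164) = 80, φ(165) = 80, φ(166) = 82. Summing all 166 values: 8396. (Average order: Σ_{n ≤ x} φ(n) ~ (3/π²) x². For x = 166, (3/π²)·166² ≈ 8376.02.)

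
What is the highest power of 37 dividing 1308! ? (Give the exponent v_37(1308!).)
v_37(1308!) = 35

Legendre's formula: v_p(n!) = Σ_{k ≥ 1} ⌊n / p^k⌋. For p = 37, n = 1308, the terms are:
  ⌊1308/37^1⌋ = ⌊1308/37⌋ = 35
(the next term ⌊1308/37^2⌋ = 0, terminating the sum). Summing: v_37(1308!) = 35 = 35.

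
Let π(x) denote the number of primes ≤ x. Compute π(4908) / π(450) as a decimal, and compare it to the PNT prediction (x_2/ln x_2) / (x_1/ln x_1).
π(4908)/π(450) = 655/87 ≈ 7.5287;  PNT prediction ≈ 7.8403.

π(450) = 87 and π(4908) = 655, so π(4908)/π(450) ≈ 7.5287. The PNT-predicted ratio is (4908/ln(4908)) / (450/ln(450)) ≈ 7.8403. The two agree to within a few percent, as expected.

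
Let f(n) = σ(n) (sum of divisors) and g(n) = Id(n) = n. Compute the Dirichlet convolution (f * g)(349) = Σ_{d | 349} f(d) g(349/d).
(σ * Id)(349) = 699

Divisors of 349: [1, 349]. For each d | 349:
  d = 1: σ(1) · Id(349/1) = 1 · 349 = 349
  d = 349: σ(349) · Id(349/349) = 350 · 1 = 350
Summing: (σ * Id)(349) = 349 + 350 = 699.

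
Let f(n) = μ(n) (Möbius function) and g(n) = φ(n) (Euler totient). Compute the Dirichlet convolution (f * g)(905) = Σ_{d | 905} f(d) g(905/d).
(μ * φ)(905) = 537

Divisors of 905: [1, 5, 181, 905]. For each d | 905:
  d = 1: μ(1) · φ(905/1) = 1 · 720 = 720
  d = 5: μ(5) · φ(905/5) = -1 · 180 = -180
  d = 181: μ(181) · φ(905/181) = -1 · 4 = -4
  d = 905: μ(905) · φ(905/905) = 1 · 1 = 1
Summing: (μ * φ)(905) = 720 + -180 + -4 + 1 = 537.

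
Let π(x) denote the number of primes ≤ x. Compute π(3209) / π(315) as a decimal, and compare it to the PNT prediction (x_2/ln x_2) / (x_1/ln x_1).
π(3209)/π(315) = 454/65 ≈ 6.9846;  PNT prediction ≈ 7.2585.

π(315) = 65 and π(3209) = 454, so π(3209)/π(315) ≈ 6.9846. The PNT-predicted ratio is (3209/ln(3209)) / (315/ln(315)) ≈ 7.2585. The two agree to within a few percent, as expected.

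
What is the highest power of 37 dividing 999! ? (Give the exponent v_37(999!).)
v_37(999!) = 27

Legendre's formula: v_p(n!) = Σ_{k ≥ 1} ⌊n / p^k⌋. For p = 37, n = 999, the terms are:
  ⌊999/37^1⌋ = ⌊999/37⌋ = 27
(the next term ⌊999/37^2⌋ = 0, terminating the sum). Summing: v_37(999!) = 27 = 27.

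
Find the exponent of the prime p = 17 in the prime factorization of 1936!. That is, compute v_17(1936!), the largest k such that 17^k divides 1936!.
v_17(1936!) = 119

Legendre's formula: v_p(n!) = Σ_{k ≥ 1} ⌊n / p^k⌋. For p = 17, n = 1936, the terms are:
  ⌊1936/17^1⌋ = ⌊1936/17⌋ = 113
  ⌊1936/17^2⌋ = ⌊1936/289⌋ = 6
(the next term ⌊1936/17^3⌋ = 0, terminating the sum). Summing: v_17(1936!) = 113 + 6 = 119.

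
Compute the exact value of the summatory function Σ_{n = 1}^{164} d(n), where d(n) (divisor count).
Σ_{n ≤ 164} d(n) = 864

Compute d(n) for each 1 ≤ n ≤ 164: d(1) = 1, d(2) = 2, d(3) = 2, d(4) = 3, d(5) = 2, d(6) = 4, d(7) = 2, d(8) = 4, d(9) = 3, d(10) = 4, d(11) = 2, d(12) = 6, d(13) = 2, d(14) = 4, d(15) = 4, d(16) = 5, d(17) = 2, d(18) = 6, d(19) = 2, d(20) = 6, d(21) = 4, d(22) = 4, d(23) = 2, d(24) = 8, d(25) = 3, d(26) = 4, d(27) = 4, d(28) = 6, d(29) = 2, d(30) = 8, d(31) = 2, d(32) = 6, d(33) = 4, d(34) = 4, d(35) = 4, d(36) = 9, d(37) = 2, d(38) = 4, d(39) = 4, d(40) = 8, d(41) = 2, d(42) = 8, d(43) = 2, d(44) = 6, d(45) = 6, d(46) = 4, d(47) = 2, d(48) = 10, d(49) = 3, d(50) = 6, d(51) = 4, d(52) = 6, d(53) = 2, d(54) = 8, d(55) = 4, d(56) = 8, d(57) = 4, d(58) = 4, d(59) = 2, d(60) = 12, d(61) = 2, d(62) = 4, d(63) = 6, d(64) = 7, d(65) = 4, d(66) = 8, d(67) = 2, d(68) = 6, d(69) = 4, d(70) = 8, d(71) = 2, d(72) = 12, d(73) = 2, d(74) = 4, d(75) = 6, d(76) = 6, d(77) = 4, d(78) = 8, d(79) = 2, d(80) = 10, d(81) = 5, d(82) = 4, d(83) = 2, d(84) = 12, d(85) = 4, d(86) = 4, d(87) = 4, d(88) = 8, d(89) = 2, d(90) = 12, d(91) = 4, d(92) = 6, d(93) = 4, d(94) = 4, d(95) = 4, d(96) = 12, d(97) = 2, d(98) = 6, d(99) = 6, d(100) = 9, d(101) = 2, d(102) = 8, d(103) = 2, d(104) = 8, d(105) = 8, d(106) = 4, d(107) = 2, d(108) = 12, d(109) = 2, d(110) = 8, d(111) = 4, d(112) = 10, d(113) = 2, d(114) = 8, d(115) = 4, d(116) = 6, d(117) = 6, d(118) = 4, d(119) = 4, d(120) = 16, d(121) = 3, d(122) = 4, d(123) = 4, d(124) = 6, d(125) = 4, d(126) = 12, d(127) = 2, d(128) = 8, d(129) = 4, d(130) = 8, d(131) = 2, d(132) = 12, d(133) = 4, d(134) = 4, d(135) = 8, d(136) = 8, d(137) = 2, d(138) = 8, d(139) = 2, d(140) = 12, d(141) = 4, d(142) = 4, d(143) = 4, d(144) = 15, d(145) = 4, d(146) = 4, d(147) = 6, d(148) = 6, d(149) = 2, d(150) = 12, d(151) = 2, d(152) = 8, d(153) = 6, d(154) = 8, d(155) = 4, d(156) = 12, d(157) = 2, d(158) = 4, d(159) = 4, d(160) = 12, d(161) = 4, d(162) = 10, d(163) = 2, d(164) = 6. Summing all 164 values: 864. (Dirichlet's divisor formula: Σ_{n ≤ x} d(n) = x ln(x) + (2γ − 1) x + O(√x). For x = 164, the asymptotic estimate is ≈ 861.70.)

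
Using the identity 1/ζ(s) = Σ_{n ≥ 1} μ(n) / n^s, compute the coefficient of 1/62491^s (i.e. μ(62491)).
μ(62491) = 1

Factor n = 62491 = 11 · 13 · 19 · 23. μ(n) = 0 if any exponent ≥ 2 (not squarefree); otherwise μ(n) = (−1)^{ω(n)} where ω(n) is the number of distinct prime factors. Applying: μ(62491) = 1.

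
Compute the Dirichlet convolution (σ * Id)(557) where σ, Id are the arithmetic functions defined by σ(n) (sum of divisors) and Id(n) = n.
(σ * Id)(557) = 1115

Divisors of 557: [1, 557]. For each d | 557:
  d = 1: σ(1) · Id(557/1) = 1 · 557 = 557
  d = 557: σ(557) · Id(557/557) = 558 · 1 = 558
Summing: (σ * Id)(557) = 557 + 558 = 1115.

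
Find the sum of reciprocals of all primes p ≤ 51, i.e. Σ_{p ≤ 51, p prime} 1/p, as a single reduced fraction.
Σ 1/p = 1021729465586766997/614889782588491410

π(51) = 15, so the primes ≤ 51 are [2, 3, 5, 7, 11, 13, 17, 19, 23, 29, 31, 37, 41, 43, 47]. Summing 1/p over these primes: 1021729465586766997/614889782588491410 ≈ 1.6616. Mertens estimate ln ln(51) + 0.2615 ≈ 1.6306.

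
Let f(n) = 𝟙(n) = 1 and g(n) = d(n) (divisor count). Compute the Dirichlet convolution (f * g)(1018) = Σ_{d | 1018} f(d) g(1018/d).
(𝟙 * d)(1018) = 9

Divisors of 1018: [1, 2, 509, 1018]. For each d | 1018:
  d = 1: 𝟙(1) · d(1018/1) = 1 · 4 = 4
  d = 2: 𝟙(2) · d(1018/2) = 1 · 2 = 2
  d = 509: 𝟙(509) · d(1018/509) = 1 · 2 = 2
  d = 1018: 𝟙(1018) · d(1018/1018) = 1 · 1 = 1
Summing: (𝟙 * d)(1018) = 4 + 2 + 2 + 1 = 9.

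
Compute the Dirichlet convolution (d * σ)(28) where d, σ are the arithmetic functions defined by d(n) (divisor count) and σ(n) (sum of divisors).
(d * σ)(28) = 160

Divisors of 28: [1, 2, 4, 7, 14, 28]. For each d | 28:
  d = 1: d(1) · σ(28/1) = 1 · 56 = 56
  d = 2: d(2) · σ(28/2) = 2 · 24 = 48
  d = 4: d(4) · σ(28/4) = 3 · 8 = 24
  d = 7: d(7) · σ(28/7) = 2 · 7 = 14
  d = 14: d(14) · σ(28/14) = 4 · 3 = 12
  d = 28: d(28) · σ(28/28) = 6 · 1 = 6
Summing: (d * σ)(28) = 56 + 48 + 24 + 14 + 12 + 6 = 160.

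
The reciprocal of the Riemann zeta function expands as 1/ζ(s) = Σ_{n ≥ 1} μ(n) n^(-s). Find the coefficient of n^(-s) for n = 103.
μ(103) = -1

Factor n = 103 = 103. μ(n) = 0 if any exponent ≥ 2 (not squarefree); otherwise μ(n) = (−1)^{ω(n)} where ω(n) is the number of distinct prime factors. Applying: μ(103) = -1.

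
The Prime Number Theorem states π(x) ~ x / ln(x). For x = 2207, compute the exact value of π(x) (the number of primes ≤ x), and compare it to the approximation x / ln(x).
π(2207) = 329;  x/ln(x) ≈ 286.65;  relative error ≈ 12.87%.

Directly count primes up to 2207: π(2207) = 329. The PNT approximation gives 2207/ln(2207) ≈ 2207/7.69939 ≈ 286.65. Relative error (π(x) − x/ln(x)) / π(x) ≈ 12.87%; the approximation is known to undercount slightly (Li(x) is a better estimate).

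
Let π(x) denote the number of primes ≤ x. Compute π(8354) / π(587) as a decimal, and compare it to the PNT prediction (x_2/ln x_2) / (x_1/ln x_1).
π(8354)/π(587) = 1046/107 ≈ 9.7757;  PNT prediction ≈ 10.0468.

π(587) = 107 and π(8354) = 1046, so π(8354)/π(587) ≈ 9.7757. The PNT-predicted ratio is (8354/ln(8354)) / (587/ln(587)) ≈ 10.0468. The two agree to within a few percent, as expected.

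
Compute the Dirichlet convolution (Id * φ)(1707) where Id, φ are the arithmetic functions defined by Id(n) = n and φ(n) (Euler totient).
(Id * φ)(1707) = 5685

Divisors of 1707: [1, 3, 569, 1707]. For each d | 1707:
  d = 1: Id(1) · φ(1707/1) = 1 · 1136 = 1136
  d = 3: Id(3) · φ(1707/3) = 3 · 568 = 1704
  d = 569: Id(569) · φ(1707/569) = 569 · 2 = 1138
  d = 1707: Id(1707) · φ(1707/1707) = 1707 · 1 = 1707
Summing: (Id * φ)(1707) = 1136 + 1704 + 1138 + 1707 = 5685.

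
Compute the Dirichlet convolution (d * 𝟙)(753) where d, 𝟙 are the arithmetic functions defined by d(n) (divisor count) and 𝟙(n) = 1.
(d * 𝟙)(753) = 9

Divisors of 753: [1, 3, 251, 753]. For each d | 753:
  d = 1: d(1) · 𝟙(753/1) = 1 · 1 = 1
  d = 3: d(3) · 𝟙(753/3) = 2 · 1 = 2
  d = 251: d(251) · 𝟙(753/251) = 2 · 1 = 2
  d = 753: d(753) · 𝟙(753/753) = 4 · 1 = 4
Summing: (d * 𝟙)(753) = 1 + 2 + 2 + 4 = 9.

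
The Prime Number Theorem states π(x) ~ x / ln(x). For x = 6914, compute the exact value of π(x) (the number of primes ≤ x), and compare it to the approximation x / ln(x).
π(6914) = 889;  x/ln(x) ≈ 782.01;  relative error ≈ 12.03%.

Directly count primes up to 6914: π(6914) = 889. The PNT approximation gives 6914/ln(6914) ≈ 6914/8.84130 ≈ 782.01. Relative error (π(x) − x/ln(x)) / π(x) ≈ 12.03%; the approximation is known to undercount slightly (Li(x) is a better estimate).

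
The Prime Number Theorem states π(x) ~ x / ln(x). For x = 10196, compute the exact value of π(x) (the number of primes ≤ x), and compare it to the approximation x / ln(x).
π(10196) = 1252;  x/ln(x) ≈ 1104.69;  relative error ≈ 11.77%.

Directly count primes up to 10196: π(10196) = 1252. The PNT approximation gives 10196/ln(10196) ≈ 10196/9.22975 ≈ 1104.69. Relative error (π(x) − x/ln(x)) / π(x) ≈ 11.77%; the approximation is known to undercount slightly (Li(x) is a better estimate).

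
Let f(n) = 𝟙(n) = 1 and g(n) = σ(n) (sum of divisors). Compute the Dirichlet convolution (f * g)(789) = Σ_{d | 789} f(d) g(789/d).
(𝟙 * σ)(789) = 1325

Divisors of 789: [1, 3, 263, 789]. For each d | 789:
  d = 1: 𝟙(1) · σ(789/1) = 1 · 1056 = 1056
  d = 3: 𝟙(3) · σ(789/3) = 1 · 264 = 264
  d = 263: 𝟙(263) · σ(789/263) = 1 · 4 = 4
  d = 789: 𝟙(789) · σ(789/789) = 1 · 1 = 1
Summing: (𝟙 * σ)(789) = 1056 + 264 + 4 + 1 = 1325.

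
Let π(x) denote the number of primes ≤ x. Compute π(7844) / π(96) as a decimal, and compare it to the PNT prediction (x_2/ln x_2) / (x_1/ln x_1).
π(7844)/π(96) = 991/24 ≈ 41.2917;  PNT prediction ≈ 41.5885.

π(96) = 24 and π(7844) = 991, so π(7844)/π(96) ≈ 41.2917. The PNT-predicted ratio is (7844/ln(7844)) / (96/ln(96)) ≈ 41.5885. The two agree to within a few percent, as expected.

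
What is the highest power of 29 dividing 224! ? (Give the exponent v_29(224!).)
v_29(224!) = 7

Legendre's formula: v_p(n!) = Σ_{k ≥ 1} ⌊n / p^k⌋. For p = 29, n = 224, the terms are:
  ⌊224/29^1⌋ = ⌊224/29⌋ = 7
(the next term ⌊224/29^2⌋ = 0, terminating the sum). Summing: v_29(224!) = 7 = 7.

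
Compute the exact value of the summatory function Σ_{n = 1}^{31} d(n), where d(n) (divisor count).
Σ_{n ≤ 31} d(n) = 113

Compute d(n) for each 1 ≤ n ≤ 31: d(1) = 1, d(2) = 2, d(3) = 2, d(4) = 3, d(5) = 2, d(6) = 4, d(7) = 2, d(8) = 4, d(9) = 3, d(10) = 4, d(11) = 2, d(12) = 6, d(13) = 2, d(14) = 4, d(15) = 4, d(16) = 5, d(17) = 2, d(18) = 6, d(19) = 2, d(20) = 6, d(21) = 4, d(22) = 4, d(23) = 2, d(24) = 8, d(25) = 3, d(26) = 4, d(27) = 4, d(28) = 6, d(29) = 2, d(30) = 8, d(31) = 2. Summing all 31 values: 113. (Dirichlet's divisor formula: Σ_{n ≤ x} d(n) = x ln(x) + (2γ − 1) x + O(√x). For x = 31, the asymptotic estimate is ≈ 111.24.)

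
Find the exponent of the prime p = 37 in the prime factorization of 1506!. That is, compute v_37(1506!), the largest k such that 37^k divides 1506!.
v_37(1506!) = 41

Legendre's formula: v_p(n!) = Σ_{k ≥ 1} ⌊n / p^k⌋. For p = 37, n = 1506, the terms are:
  ⌊1506/37^1⌋ = ⌊1506/37⌋ = 40
  ⌊1506/37^2⌋ = ⌊1506/1369⌋ = 1
(the next term ⌊1506/37^3⌋ = 0, terminating the sum). Summing: v_37(1506!) = 40 + 1 = 41.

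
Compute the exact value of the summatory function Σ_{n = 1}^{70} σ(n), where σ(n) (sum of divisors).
Σ_{n ≤ 70} σ(n) = 4065

Compute σ(n) for each 1 ≤ n ≤ 70: σ(1) = 1, σ(2) = 3, σ(3) = 4, σ(4) = 7, σ(5) = 6, σ(6) = 12, σ(7) = 8, σ(8) = 15, σ(9) = 13, σ(10) = 18, σ(11) = 12, σ(12) = 28, σ(13) = 14, σ(14) = 24, σ(15) = 24, σ(16) = 31, σ(17) = 18, σ(18) = 39, σ(19) = 20, σ(20) = 42, σ(21) = 32, σ(22) = 36, σ(23) = 24, σ(24) = 60, σ(25) = 31, σ(26) = 42, σ(27) = 40, σ(28) = 56, σ(29) = 30, σ(30) = 72, σ(31) = 32, σ(32) = 63, σ(33) = 48, σ(34) = 54, σ(35) = 48, σ(36) = 91, σ(37) = 38, σ(38) = 60, σ(39) = 56, σ(40) = 90, σ(41) = 42, σ(42) = 96, σ(43) = 44, σ(44) = 84, σ(45) = 78, σ(46) = 72, σ(47) = 48, σ(48) = 124, σ(49) = 57, σ(50) = 93, σ(51) = 72, σ(52) = 98, σ(53) = 54, σ(54) = 120, σ(55) = 72, σ(56) = 120, σ(57) = 80, σ(58) = 90, σ(59) = 60, σ(60) = 168, σ(61) = 62, σ(62) = 96, σ(63) = 104, σ(64) = 127, σ(65) = 84, σ(66) = 144, σ(67) = 68, σ(68) = 126, σ(69) = 96, σ(70) = 144. Summing all 70 values: 4065. (Average order: Σ_{n ≤ x} σ(n) ~ (π²/12) x². For x = 70, (π²/12)·70² ≈ 4030.09.)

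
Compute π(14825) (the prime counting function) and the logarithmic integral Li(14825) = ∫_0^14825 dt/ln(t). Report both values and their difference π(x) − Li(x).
π(14825) = 1736;  Li(14825) ≈ 1758.41;  π(x) − Li(x) ≈ -22.41.

Direct count of primes ≤ 14825 gives π(14825) = 1736. Numerical evaluation of the logarithmic integral gives Li(14825) ≈ 1758.41. The difference π(x) − Li(x) ≈ -22.41 is typically negative for small/moderate x (Li(x) overestimates), though Littlewood's theorem shows this sign changes infinitely often.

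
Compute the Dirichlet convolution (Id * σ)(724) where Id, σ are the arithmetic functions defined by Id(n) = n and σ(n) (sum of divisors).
(Id * σ)(724) = 6171

Divisors of 724: [1, 2, 4, 181, 362, 724]. For each d | 724:
  d = 1: Id(1) · σ(724/1) = 1 · 1274 = 1274
  d = 2: Id(2) · σ(724/2) = 2 · 546 = 1092
  d = 4: Id(4) · σ(724/4) = 4 · 182 = 728
  d = 181: Id(181) · σ(724/181) = 181 · 7 = 1267
  d = 362: Id(362) · σ(724/362) = 362 · 3 = 1086
  d = 724: Id(724) · σ(724/724) = 724 · 1 = 724
Summing: (Id * σ)(724) = 1274 + 1092 + 728 + 1267 + 1086 + 724 = 6171.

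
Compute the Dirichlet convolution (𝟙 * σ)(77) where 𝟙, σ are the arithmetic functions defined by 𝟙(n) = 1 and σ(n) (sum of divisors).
(𝟙 * σ)(77) = 117

Divisors of 77: [1, 7, 11, 77]. For each d | 77:
  d = 1: 𝟙(1) · σ(77/1) = 1 · 96 = 96
  d = 7: 𝟙(7) · σ(77/7) = 1 · 12 = 12
  d = 11: 𝟙(11) · σ(77/11) = 1 · 8 = 8
  d = 77: 𝟙(77) · σ(77/77) = 1 · 1 = 1
Summing: (𝟙 * σ)(77) = 96 + 12 + 8 + 1 = 117.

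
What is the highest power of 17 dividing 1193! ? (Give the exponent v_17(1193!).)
v_17(1193!) = 74

Legendre's formula: v_p(n!) = Σ_{k ≥ 1} ⌊n / p^k⌋. For p = 17, n = 1193, the terms are:
  ⌊1193/17^1⌋ = ⌊1193/17⌋ = 70
  ⌊1193/17^2⌋ = ⌊1193/289⌋ = 4
(the next term ⌊1193/17^3⌋ = 0, terminating the sum). Summing: v_17(1193!) = 70 + 4 = 74.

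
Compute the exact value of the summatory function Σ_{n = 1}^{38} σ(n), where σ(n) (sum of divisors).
Σ_{n ≤ 38} σ(n) = 1196

Compute σ(n) for each 1 ≤ n ≤ 38: σ(1) = 1, σ(2) = 3, σ(3) = 4, σ(4) = 7, σ(5) = 6, σ(6) = 12, σ(7) = 8, σ(8) = 15, σ(9) = 13, σ(10) = 18, σ(11) = 12, σ(12) = 28, σ(13) = 14, σ(14) = 24, σ(15) = 24, σ(16) = 31, σ(17) = 18, σ(18) = 39, σ(19) = 20, σ(20) = 42, σ(21) = 32, σ(22) = 36, σ(23) = 24, σ(24) = 60, σ(25) = 31, σ(26) = 42, σ(27) = 40, σ(28) = 56, σ(29) = 30, σ(30) = 72, σ(31) = 32, σ(32) = 63, σ(33) = 48, σ(34) = 54, σ(35) = 48, σ(36) = 91, σ(37) = 38, σ(38) = 60. Summing all 38 values: 1196. (Average order: Σ_{n ≤ x} σ(n) ~ (π²/12) x². For x = 38, (π²/12)·38² ≈ 1187.64.)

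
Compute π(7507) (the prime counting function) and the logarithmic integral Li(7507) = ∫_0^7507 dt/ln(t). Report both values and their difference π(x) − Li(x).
π(7507) = 951;  Li(7507) ≈ 971.37;  π(x) − Li(x) ≈ -20.37.

Direct count of primes ≤ 7507 gives π(7507) = 951. Numerical evaluation of the logarithmic integral gives Li(7507) ≈ 971.37. The difference π(x) − Li(x) ≈ -20.37 is typically negative for small/moderate x (Li(x) overestimates), though Littlewood's theorem shows this sign changes infinitely often.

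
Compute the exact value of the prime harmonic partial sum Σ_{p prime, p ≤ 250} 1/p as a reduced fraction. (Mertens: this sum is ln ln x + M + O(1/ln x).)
Σ 1/p = 506873196134241441348690763593294873492730445394823722837469097176314709804649267964680634478659521/256041159035492609053110100510385311995538591998443060216114576417920917800321526504084465112487730

π(250) = 53, so the primes ≤ 250 are [2, 3, 5, 7, 11, 13, 17, 19, 23, 29, 31, 37, 41, 43, 47, 53, 59, 61, 67, 71, 73, 79, 83, 89, 97, 101, 103, 107, 109, 113, 127, 131, 137, 139, 149, 151, 157, 163, 167, 173, 179, 181, 191, 193, 197, 199, 211, 223, 227, 229, 233, 239, 241]. Summing 1/p over these primes: 506873196134241441348690763593294873492730445394823722837469097176314709804649267964680634478659521/256041159035492609053110100510385311995538591998443060216114576417920917800321526504084465112487730 ≈ 1.9797. Mertens estimate ln ln(250) + 0.2615 ≈ 1.9701.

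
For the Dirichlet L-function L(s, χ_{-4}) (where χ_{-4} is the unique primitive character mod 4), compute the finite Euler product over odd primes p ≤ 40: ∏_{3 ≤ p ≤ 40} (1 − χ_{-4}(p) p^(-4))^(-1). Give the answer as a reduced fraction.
∏ = 36907491853859640421662745584761054387/37320078298954450639637508295357366272

The odd primes p ≤ 40 are [3, 5, 7, 11, 13, 17, 19, 23, 29, 31, 37]. For each, χ(p) = 1 if p ≡ 1 mod 4, χ(p) = −1 if p ≡ 3 mod 4. Taking (1 − χ(p)/p^4)^(-1) = p^4/(p^4 − χ(p)): (1 − (-1)/3^4)^(-1) · (1 − (1)/5^4)^(-1) · (1 − (-1)/7^4)^(-1) · (1 − (-1)/11^4)^(-1) · (1 − (1)/13^4)^(-1) · (1 − (1)/17^4)^(-1) · (1 − (-1)/19^4)^(-1) · (1 − (-1)/23^4)^(-1) · (1 − (1)/29^4)^(-1) · (1 − (-1)/31^4)^(-1) · (1 − (1)/37^4)^(-1) = 36907491853859640421662745584761054387/37320078298954450639637508295357366272.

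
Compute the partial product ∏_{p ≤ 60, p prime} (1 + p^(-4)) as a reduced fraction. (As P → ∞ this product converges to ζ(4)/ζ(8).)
∏ = 268899977463896666211538700535176520374989057685372088116157788269917908013056/249460108221570249996046380281539524912894104533469497356108318512969044025625

The primes p ≤ 60 are [2, 3, 5, 7, 11, 13, 17, 19, 23, 29, 31, 37, 41, 43, 47, 53, 59]. For each, (1 + 1/p^4) = (p^4 + 1)/p^4. Multiplying these fractions over p ∈ [2, 3, 5, 7, 11, 13, 17, 19, 23, 29, 31, 37, 41, 43, 47, 53, 59] gives 268899977463896666211538700535176520374989057685372088116157788269917908013056/249460108221570249996046380281539524912894104533469497356108318512969044025625. (In the limit P → ∞ this tends to ζ(4)/ζ(8).)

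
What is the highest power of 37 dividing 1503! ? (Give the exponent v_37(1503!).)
v_37(1503!) = 41

Legendre's formula: v_p(n!) = Σ_{k ≥ 1} ⌊n / p^k⌋. For p = 37, n = 1503, the terms are:
  ⌊1503/37^1⌋ = ⌊1503/37⌋ = 40
  ⌊1503/37^2⌋ = ⌊1503/1369⌋ = 1
(the next term ⌊1503/37^3⌋ = 0, terminating the sum). Summing: v_37(1503!) = 40 + 1 = 41.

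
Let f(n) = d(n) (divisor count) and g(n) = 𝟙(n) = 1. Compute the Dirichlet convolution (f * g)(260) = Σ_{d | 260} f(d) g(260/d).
(d * 𝟙)(260) = 54

Divisors of 260: [1, 2, 4, 5, 10, 13, 20, 26, 52, 65, 130, 260]. For each d | 260:
  d = 1: d(1) · 𝟙(260/1) = 1 · 1 = 1
  d = 2: d(2) · 𝟙(260/2) = 2 · 1 = 2
  d = 4: d(4) · 𝟙(260/4) = 3 · 1 = 3
  d = 5: d(5) · 𝟙(260/5) = 2 · 1 = 2
  d = 10: d(10) · 𝟙(260/10) = 4 · 1 = 4
  d = 13: d(13) · 𝟙(260/13) = 2 · 1 = 2
  d = 20: d(20) · 𝟙(260/20) = 6 · 1 = 6
  d = 26: d(26) · 𝟙(260/26) = 4 · 1 = 4
  d = 52: d(52) · 𝟙(260/52) = 6 · 1 = 6
  d = 65: d(65) · 𝟙(260/65) = 4 · 1 = 4
  d = 130: d(130) · 𝟙(260/130) = 8 · 1 = 8
  d = 260: d(260) · 𝟙(260/260) = 12 · 1 = 12
Summing: (d * 𝟙)(260) = 1 + 2 + 3 + 2 + 4 + 2 + 6 + 4 + 6 + 4 + 8 + 12 = 54.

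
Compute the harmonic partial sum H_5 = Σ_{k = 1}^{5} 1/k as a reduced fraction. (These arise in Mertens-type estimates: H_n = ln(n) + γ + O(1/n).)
H_5 = 137/60

Direct summation: H_5 = 1 + 1/2 + ... + 1/5. The least common denominator is lcm(1, ..., 5) = 60; over this denominator the numerator is 60 + 30 + 20 + 15 + 12 = 137, so H_5 = 137/60 (already in lowest terms) ≈ 2.28333. (The PNT-adjacent estimate ln(5) + γ ≈ 2.18665 matches within O(1/n).)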